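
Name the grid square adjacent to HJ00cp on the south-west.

HJ00bo

Longitude subsquare c = 2; −1 → 1 = b.
Latitude subsquare p = 15; −1 → 14 = o.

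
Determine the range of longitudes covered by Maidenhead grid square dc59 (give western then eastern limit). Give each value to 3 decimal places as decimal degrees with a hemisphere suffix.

110.000° W, 108.000° W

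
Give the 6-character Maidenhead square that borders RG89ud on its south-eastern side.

RG89vc

Longitude subsquare u = 20; +1 → 21 = v.
Latitude subsquare d = 3; −1 → 2 = c.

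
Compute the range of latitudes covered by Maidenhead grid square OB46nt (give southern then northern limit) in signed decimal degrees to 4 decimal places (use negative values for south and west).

-73.2083, -73.1667

Field O=14, B=1: +14·20° lon, +1·10° lat → SW at lon 100°, lat -80°.
Square 4, 6: +4·2° lon, +6·1° lat → SW at lon 108°, lat -74°.
Subsquare n=13, t=19: +13·0.0833333° lon, +19·0.0416667° lat → SW at lon 109.083°, lat -73.2083°.
Cell spans 0.0833333° lon × 0.0416667° lat.
south -73.2083, north -73.1667.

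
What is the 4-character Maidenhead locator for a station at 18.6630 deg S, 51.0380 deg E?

Add 180° to longitude and 90° to latitude: 231.04, 71.34.
Field (20°×10°, letters A–R): lon ⌊231.04/20⌋ = 11 → L; lat ⌊71.34/10⌋ = 7 → H.
Square (2°×1°, digits 0–9): lon ⌊11.04/2⌋ = 5; lat ⌊1.34/1⌋ = 1.

LH51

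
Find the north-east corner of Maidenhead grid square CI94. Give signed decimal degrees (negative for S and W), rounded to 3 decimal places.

Field C=2, I=8: +2·20° lon, +8·10° lat → SW at lon -140°, lat -10°.
Square 9, 4: +9·2° lon, +4·1° lat → SW at lon -122°, lat -6°.
Cell spans 2° lon × 1° lat. NE corner is SW corner plus one full cell.
latitude -5.000, longitude -120.000.

-5.000, -120.000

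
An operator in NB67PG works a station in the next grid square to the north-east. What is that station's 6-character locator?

Longitude subsquare p = 15; +1 → 16 = q.
Latitude subsquare g = 6; +1 → 7 = h.

NB67qh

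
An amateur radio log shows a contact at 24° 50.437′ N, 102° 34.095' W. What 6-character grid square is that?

Shift to the Maidenhead origin (180°W, 90°S): lon 77.4317, lat 114.8406.
Field: lon ⌊77.4317/20⌋ = 3 → D; lat ⌊114.8406/10⌋ = 11 → L.
Square: lon ⌊17.4317/2⌋ = 8; lat ⌊4.8406/1⌋ = 4.
Subsquare: lon ⌊1.4317/0.0833333⌋ = 17 → r; lat ⌊0.8406/0.0416667⌋ = 20 → u.

DL84ru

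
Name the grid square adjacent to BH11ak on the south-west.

BH01xj

Longitude subsquare a = 0; −1 → -1, wraps to 23 = x, carry into square.
Longitude square 1; −1 → 0.
Latitude subsquare k = 10; −1 → 9 = j.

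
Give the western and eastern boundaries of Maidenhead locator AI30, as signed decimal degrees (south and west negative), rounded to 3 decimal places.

-174.000, -172.000

Field A=0, I=8: +0·20° lon, +8·10° lat → SW at lon -180°, lat -10°.
Square 3, 0: +3·2° lon, +0·1° lat → SW at lon -174°, lat -10°.
Cell spans 2° lon × 1° lat.
west -174.000, east -172.000.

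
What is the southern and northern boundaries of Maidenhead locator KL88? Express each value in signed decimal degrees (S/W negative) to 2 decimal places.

28.00, 29.00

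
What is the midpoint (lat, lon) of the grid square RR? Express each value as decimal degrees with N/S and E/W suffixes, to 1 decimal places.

85.0° N, 170.0° E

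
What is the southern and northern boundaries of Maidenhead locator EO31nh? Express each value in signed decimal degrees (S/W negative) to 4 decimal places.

51.2917, 51.3333

Field E=4, O=14: +4·20° lon, +14·10° lat → SW at lon -100°, lat 50°.
Square 3, 1: +3·2° lon, +1·1° lat → SW at lon -94°, lat 51°.
Subsquare n=13, h=7: +13·0.0833333° lon, +7·0.0416667° lat → SW at lon -92.9167°, lat 51.2917°.
Cell spans 0.0833333° lon × 0.0416667° lat.
south 51.2917, north 51.3333.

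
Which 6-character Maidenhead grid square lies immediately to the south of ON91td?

ON91tc

Latitude subsquare d = 3; −1 → 2 = c.
The longitude characters are unchanged.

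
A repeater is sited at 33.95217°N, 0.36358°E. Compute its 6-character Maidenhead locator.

Shift to the Maidenhead origin (180°W, 90°S): lon 180.3636, lat 123.9522.
Field: lon ⌊180.3636/20⌋ = 9 → J; lat ⌊123.9522/10⌋ = 12 → M.
Square: lon ⌊0.3636/2⌋ = 0; lat ⌊3.9522/1⌋ = 3.
Subsquare: lon ⌊0.3636/0.0833333⌋ = 4 → e; lat ⌊0.9522/0.0416667⌋ = 22 → w.

JM03ew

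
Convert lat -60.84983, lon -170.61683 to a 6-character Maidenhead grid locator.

AC49qd

Offset from 180°W / 90°S: lon 9.3832°, lat 29.1502°.
Field: 9.3832/20 → 0 → A, 29.1502/10 → 2 → C; chars AC.
Square: 9.3832/2 → 4, 9.1502/1 → 9; chars 49.
Subsquare: 1.3832/0.0833333 → 16 → q, 0.1502/0.0416667 → 3 → d; chars qd.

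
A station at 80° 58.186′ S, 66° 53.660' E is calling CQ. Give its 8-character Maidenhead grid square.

MA39ka77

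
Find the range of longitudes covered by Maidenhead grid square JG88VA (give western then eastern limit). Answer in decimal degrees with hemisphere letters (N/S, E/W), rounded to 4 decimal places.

17.7500° E, 17.8333° E

Field J=9, G=6: +9·20° lon, +6·10° lat → SW at lon 0°, lat -30°.
Square 8, 8: +8·2° lon, +8·1° lat → SW at lon 16°, lat -22°.
Subsquare v=21, a=0: +21·0.0833333° lon, +0·0.0416667° lat → SW at lon 17.75°, lat -22°.
Cell spans 0.0833333° lon × 0.0416667° lat.
west 17.7500° E, east 17.8333° E.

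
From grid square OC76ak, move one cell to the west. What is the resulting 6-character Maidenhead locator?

Longitude subsquare a = 0; −1 → -1, wraps to 23 = x, carry into square.
Longitude square 7; −1 → 6.
The latitude characters are unchanged.

OC66xk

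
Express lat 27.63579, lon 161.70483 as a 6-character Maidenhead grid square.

Offset from 180°W / 90°S: lon 341.7048°, lat 117.6358°.
Field (20°×10°, letters A–R): lon ⌊341.7048/20⌋ = 17 → R; lat ⌊117.6358/10⌋ = 11 → L.
Square (2°×1°, digits 0–9): lon ⌊1.7048/2⌋ = 0; lat ⌊7.6358/1⌋ = 7.
Subsquare (5′×2.5′, letters a–x): lon ⌊1.7048/0.0833333⌋ = 20 → u; lat ⌊0.6358/0.0416667⌋ = 15 → p.

RL07up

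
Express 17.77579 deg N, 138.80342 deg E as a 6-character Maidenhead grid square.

PK97js

Shift to the Maidenhead origin (180°W, 90°S): lon 318.8034, lat 107.7758.
Field: 318.8034/20 → 15 → P, 107.7758/10 → 10 → K; chars PK.
Square: 18.8034/2 → 9, 7.7758/1 → 7; chars 97.
Subsquare: 0.8034/0.0833333 → 9 → j, 0.7758/0.0416667 → 18 → s; chars js.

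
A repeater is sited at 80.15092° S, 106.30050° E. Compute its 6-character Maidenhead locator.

Offset from 180°W / 90°S: lon 286.3005°, lat 9.8491°.
Field (20°×10°, letters A–R): lon ⌊286.3005/20⌋ = 14 → O; lat ⌊9.8491/10⌋ = 0 → A.
Square (2°×1°, digits 0–9): lon ⌊6.3005/2⌋ = 3; lat ⌊9.8491/1⌋ = 9.
Subsquare (5′×2.5′, letters a–x): lon ⌊0.3005/0.0833333⌋ = 3 → d; lat ⌊0.8491/0.0416667⌋ = 20 → u.

OA39du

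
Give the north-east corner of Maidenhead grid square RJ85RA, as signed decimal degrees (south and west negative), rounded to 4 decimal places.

Field R=17, J=9: +17·20° lon, +9·10° lat → SW at lon 160°, lat 0°.
Square 8, 5: +8·2° lon, +5·1° lat → SW at lon 176°, lat 5°.
Subsquare r=17, a=0: +17·0.0833333° lon, +0·0.0416667° lat → SW at lon 177.417°, lat 5°.
Cell spans 0.0833333° lon × 0.0416667° lat. NE corner is SW corner plus one full cell.
latitude 5.0417, longitude 177.5000.

5.0417, 177.5000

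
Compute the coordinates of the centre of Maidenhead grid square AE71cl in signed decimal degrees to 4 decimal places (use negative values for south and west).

-48.5208, -165.7917

Field A=0, E=4: +0·20° lon, +4·10° lat → SW at lon -180°, lat -50°.
Square 7, 1: +7·2° lon, +1·1° lat → SW at lon -166°, lat -49°.
Subsquare c=2, l=11: +2·0.0833333° lon, +11·0.0416667° lat → SW at lon -165.833°, lat -48.5417°.
Cell spans 0.0833333° lon × 0.0416667° lat. Centre is SW corner plus half of each.
latitude -48.5208, longitude -165.7917.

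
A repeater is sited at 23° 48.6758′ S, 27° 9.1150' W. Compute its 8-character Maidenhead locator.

Offset from 180°W / 90°S: lon 152.84808°, lat 66.18874°.
Field: lon ⌊152.84808/20⌋ = 7 → H; lat ⌊66.18874/10⌋ = 6 → G.
Square: lon ⌊12.84808/2⌋ = 6; lat ⌊6.18874/1⌋ = 6.
Subsquare: lon ⌊0.84808/0.0833333⌋ = 10 → k; lat ⌊0.18874/0.0416667⌋ = 4 → e.
Extended square: lon ⌊0.01475/0.00833333⌋ = 1; lat ⌊0.02207/0.00416667⌋ = 5.

HG66ke15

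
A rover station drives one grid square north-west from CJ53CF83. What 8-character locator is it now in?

CJ53cf74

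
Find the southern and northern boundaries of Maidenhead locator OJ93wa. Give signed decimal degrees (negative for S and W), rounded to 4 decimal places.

3.0000, 3.0417

Field O=14, J=9: +14·20° lon, +9·10° lat → SW at lon 100°, lat 0°.
Square 9, 3: +9·2° lon, +3·1° lat → SW at lon 118°, lat 3°.
Subsquare w=22, a=0: +22·0.0833333° lon, +0·0.0416667° lat → SW at lon 119.833°, lat 3°.
Cell spans 0.0833333° lon × 0.0416667° lat.
south 3.0000, north 3.0417.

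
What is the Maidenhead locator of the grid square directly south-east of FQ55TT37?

Longitude extended square 3; +1 → 4.
Latitude extended square 7; −1 → 6.

FQ55tt46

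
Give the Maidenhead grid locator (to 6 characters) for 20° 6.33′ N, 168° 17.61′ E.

RL40dc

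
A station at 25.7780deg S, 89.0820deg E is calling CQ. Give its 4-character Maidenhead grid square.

NG44

Add 180° to longitude and 90° to latitude: 269.08, 64.22.
Field (20°×10°, letters A–R): 269.08/20 → 13 → N, 64.22/10 → 6 → G; chars NG.
Square (2°×1°, digits 0–9): 9.08/2 → 4, 4.22/1 → 4; chars 44.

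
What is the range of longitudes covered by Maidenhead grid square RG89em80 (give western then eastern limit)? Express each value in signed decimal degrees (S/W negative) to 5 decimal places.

Field R=17, G=6: +17·20° lon, +6·10° lat → SW at lon 160°, lat -30°.
Square 8, 9: +8·2° lon, +9·1° lat → SW at lon 176°, lat -21°.
Subsquare e=4, m=12: +4·0.0833333° lon, +12·0.0416667° lat → SW at lon 176.333°, lat -20.5°.
Extended square 8, 0: +8·0.00833333° lon, +0·0.00416667° lat → SW at lon 176.4°, lat -20.5°.
Cell spans 0.00833333° lon × 0.00416667° lat.
west 176.40000, east 176.40833.

176.40000, 176.40833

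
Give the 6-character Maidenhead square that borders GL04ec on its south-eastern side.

Longitude subsquare e = 4; +1 → 5 = f.
Latitude subsquare c = 2; −1 → 1 = b.

GL04fb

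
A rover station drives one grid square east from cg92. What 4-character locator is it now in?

Longitude square 9; +1 → 10, wraps to 0, carry into field.
Longitude field C = 2; +1 → 3 = D.
The latitude characters are unchanged.

DG02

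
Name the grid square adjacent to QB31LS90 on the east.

Longitude extended square 9; +1 → 10, wraps to 0, carry into subsquare.
Longitude subsquare l = 11; +1 → 12 = m.
The latitude characters are unchanged.

QB31ms00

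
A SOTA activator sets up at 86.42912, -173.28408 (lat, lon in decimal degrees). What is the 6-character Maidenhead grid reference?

AR36ik

Add 180° to longitude and 90° to latitude: 6.7159, 176.4291.
Field: 6.7159/20 → 0 → A, 176.4291/10 → 17 → R; chars AR.
Square: 6.7159/2 → 3, 6.4291/1 → 6; chars 36.
Subsquare: 0.7159/0.0833333 → 8 → i, 0.4291/0.0416667 → 10 → k; chars ik.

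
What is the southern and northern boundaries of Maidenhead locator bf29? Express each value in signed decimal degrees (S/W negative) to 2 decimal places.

Field B=1, F=5: +1·20° lon, +5·10° lat → SW at lon -160°, lat -40°.
Square 2, 9: +2·2° lon, +9·1° lat → SW at lon -156°, lat -31°.
Cell spans 2° lon × 1° lat.
south -31.00, north -30.00.

-31.00, -30.00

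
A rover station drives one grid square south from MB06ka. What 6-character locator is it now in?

Latitude subsquare a = 0; −1 → -1, wraps to 23 = x, carry into square.
Latitude square 6; −1 → 5.
The longitude characters are unchanged.

MB05kx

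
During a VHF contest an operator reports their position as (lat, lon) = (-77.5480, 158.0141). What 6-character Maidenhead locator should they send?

QB92ak

Shift to the Maidenhead origin (180°W, 90°S): lon 338.0141, lat 12.4520.
Field (20°×10°, letters A–R): 338.0141/20 → 16 → Q, 12.4520/10 → 1 → B; chars QB.
Square (2°×1°, digits 0–9): 18.0141/2 → 9, 2.4520/1 → 2; chars 92.
Subsquare (5′×2.5′, letters a–x): 0.0141/0.0833333 → 0 → a, 0.4520/0.0416667 → 10 → k; chars ak.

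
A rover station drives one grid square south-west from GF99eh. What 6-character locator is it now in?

GF99dg

Longitude subsquare e = 4; −1 → 3 = d.
Latitude subsquare h = 7; −1 → 6 = g.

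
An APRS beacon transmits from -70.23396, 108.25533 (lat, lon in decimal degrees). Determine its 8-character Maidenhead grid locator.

Shift to the Maidenhead origin (180°W, 90°S): lon 288.25533, lat 19.76604.
Field (20°×10°, letters A–R): 288.25533/20 → 14 → O, 19.76604/10 → 1 → B; chars OB.
Square (2°×1°, digits 0–9): 8.25533/2 → 4, 9.76604/1 → 9; chars 49.
Subsquare (5′×2.5′, letters a–x): 0.25533/0.0833333 → 3 → d, 0.76604/0.0416667 → 18 → s; chars ds.
Extended square (30″×15″, digits 0–9): 0.00533/0.00833333 → 0, 0.01604/0.00416667 → 3; chars 03.

OB49ds03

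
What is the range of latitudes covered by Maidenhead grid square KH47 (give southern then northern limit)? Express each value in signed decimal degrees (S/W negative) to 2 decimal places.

-13.00, -12.00

Field K=10, H=7: +10·20° lon, +7·10° lat → SW at lon 20°, lat -20°.
Square 4, 7: +4·2° lon, +7·1° lat → SW at lon 28°, lat -13°.
Cell spans 2° lon × 1° lat.
south -13.00, north -12.00.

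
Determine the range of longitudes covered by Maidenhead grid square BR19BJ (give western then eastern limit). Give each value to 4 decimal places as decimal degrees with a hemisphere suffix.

157.9167° W, 157.8333° W

Field B=1, R=17: +1·20° lon, +17·10° lat → SW at lon -160°, lat 80°.
Square 1, 9: +1·2° lon, +9·1° lat → SW at lon -158°, lat 89°.
Subsquare b=1, j=9: +1·0.0833333° lon, +9·0.0416667° lat → SW at lon -157.917°, lat 89.375°.
Cell spans 0.0833333° lon × 0.0416667° lat.
west 157.9167° W, east 157.8333° W.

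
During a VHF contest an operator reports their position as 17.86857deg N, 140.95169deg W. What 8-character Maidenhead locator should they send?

BK97mu58

Add 180° to longitude and 90° to latitude: 39.04831, 107.86857.
Field: lon ⌊39.04831/20⌋ = 1 → B; lat ⌊107.86857/10⌋ = 10 → K.
Square: lon ⌊19.04831/2⌋ = 9; lat ⌊7.86857/1⌋ = 7.
Subsquare: lon ⌊1.04831/0.0833333⌋ = 12 → m; lat ⌊0.86857/0.0416667⌋ = 20 → u.
Extended square: lon ⌊0.04831/0.00833333⌋ = 5; lat ⌊0.03524/0.00416667⌋ = 8.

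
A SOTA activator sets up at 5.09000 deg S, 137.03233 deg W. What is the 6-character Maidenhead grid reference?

CI14lv

Offset from 180°W / 90°S: lon 42.9677°, lat 84.9100°.
Field: lon ⌊42.9677/20⌋ = 2 → C; lat ⌊84.9100/10⌋ = 8 → I.
Square: lon ⌊2.9677/2⌋ = 1; lat ⌊4.9100/1⌋ = 4.
Subsquare: lon ⌊0.9677/0.0833333⌋ = 11 → l; lat ⌊0.9100/0.0416667⌋ = 21 → v.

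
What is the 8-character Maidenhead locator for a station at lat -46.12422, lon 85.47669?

Offset from 180°W / 90°S: lon 265.47669°, lat 43.87578°.
Field (20°×10°, letters A–R): 265.47669/20 → 13 → N, 43.87578/10 → 4 → E; chars NE.
Square (2°×1°, digits 0–9): 5.47669/2 → 2, 3.87578/1 → 3; chars 23.
Subsquare (5′×2.5′, letters a–x): 1.47669/0.0833333 → 17 → r, 0.87578/0.0416667 → 21 → v; chars rv.
Extended square (30″×15″, digits 0–9): 0.06002/0.00833333 → 7, 0.00078/0.00416667 → 0; chars 70.

NE23rv70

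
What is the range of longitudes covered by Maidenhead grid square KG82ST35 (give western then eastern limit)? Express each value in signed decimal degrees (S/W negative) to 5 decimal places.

Field K=10, G=6: +10·20° lon, +6·10° lat → SW at lon 20°, lat -30°.
Square 8, 2: +8·2° lon, +2·1° lat → SW at lon 36°, lat -28°.
Subsquare s=18, t=19: +18·0.0833333° lon, +19·0.0416667° lat → SW at lon 37.5°, lat -27.2083°.
Extended square 3, 5: +3·0.00833333° lon, +5·0.00416667° lat → SW at lon 37.525°, lat -27.1875°.
Cell spans 0.00833333° lon × 0.00416667° lat.
west 37.52500, east 37.53333.

37.52500, 37.53333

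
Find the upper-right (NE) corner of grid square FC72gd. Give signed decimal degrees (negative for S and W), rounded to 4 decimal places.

-67.8333, -65.4167

Field F=5, C=2: +5·20° lon, +2·10° lat → SW at lon -80°, lat -70°.
Square 7, 2: +7·2° lon, +2·1° lat → SW at lon -66°, lat -68°.
Subsquare g=6, d=3: +6·0.0833333° lon, +3·0.0416667° lat → SW at lon -65.5°, lat -67.875°.
Cell spans 0.0833333° lon × 0.0416667° lat. NE corner is SW corner plus one full cell.
latitude -67.8333, longitude -65.4167.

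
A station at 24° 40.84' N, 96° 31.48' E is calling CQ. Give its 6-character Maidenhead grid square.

Offset from 180°W / 90°S: lon 276.5247°, lat 114.6807°.
Field: 276.5247/20 → 13 → N, 114.6807/10 → 11 → L; chars NL.
Square: 16.5247/2 → 8, 4.6807/1 → 4; chars 84.
Subsquare: 0.5247/0.0833333 → 6 → g, 0.6807/0.0416667 → 16 → q; chars gq.

NL84gq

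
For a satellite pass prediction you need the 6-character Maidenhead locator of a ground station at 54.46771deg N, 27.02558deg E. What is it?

Offset from 180°W / 90°S: lon 207.0256°, lat 144.4677°.
Field (20°×10°, letters A–R): 207.0256/20 → 10 → K, 144.4677/10 → 14 → O; chars KO.
Square (2°×1°, digits 0–9): 7.0256/2 → 3, 4.4677/1 → 4; chars 34.
Subsquare (5′×2.5′, letters a–x): 1.0256/0.0833333 → 12 → m, 0.4677/0.0416667 → 11 → l; chars ml.

KO34ml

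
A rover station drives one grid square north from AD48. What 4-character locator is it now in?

Latitude square 8; +1 → 9.
The longitude characters are unchanged.

AD49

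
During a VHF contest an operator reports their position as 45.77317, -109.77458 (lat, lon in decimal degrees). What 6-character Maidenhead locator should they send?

Shift to the Maidenhead origin (180°W, 90°S): lon 70.2254, lat 135.7732.
Field: 70.2254/20 → 3 → D, 135.7732/10 → 13 → N; chars DN.
Square: 10.2254/2 → 5, 5.7732/1 → 5; chars 55.
Subsquare: 0.2254/0.0833333 → 2 → c, 0.7732/0.0416667 → 18 → s; chars cs.

DN55cs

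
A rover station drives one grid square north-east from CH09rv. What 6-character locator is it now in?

CH09sw

Longitude subsquare r = 17; +1 → 18 = s.
Latitude subsquare v = 21; +1 → 22 = w.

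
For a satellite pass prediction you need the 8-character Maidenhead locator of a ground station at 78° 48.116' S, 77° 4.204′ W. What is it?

Shift to the Maidenhead origin (180°W, 90°S): lon 102.92993, lat 11.19807.
Field: 102.92993/20 → 5 → F, 11.19807/10 → 1 → B; chars FB.
Square: 2.92993/2 → 1, 1.19807/1 → 1; chars 11.
Subsquare: 0.92993/0.0833333 → 11 → l, 0.19807/0.0416667 → 4 → e; chars le.
Extended square: 0.01327/0.00833333 → 1, 0.03140/0.00416667 → 7; chars 17.

FB11le17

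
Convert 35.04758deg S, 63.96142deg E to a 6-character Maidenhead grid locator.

Shift to the Maidenhead origin (180°W, 90°S): lon 243.9614, lat 54.9524.
Field: lon ⌊243.9614/20⌋ = 12 → M; lat ⌊54.9524/10⌋ = 5 → F.
Square: lon ⌊3.9614/2⌋ = 1; lat ⌊4.9524/1⌋ = 4.
Subsquare: lon ⌊1.9614/0.0833333⌋ = 23 → x; lat ⌊0.9524/0.0416667⌋ = 22 → w.

MF14xw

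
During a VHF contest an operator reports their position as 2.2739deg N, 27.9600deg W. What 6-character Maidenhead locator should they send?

HJ62ag

Shift to the Maidenhead origin (180°W, 90°S): lon 152.0400, lat 92.2739.
Field: 152.0400/20 → 7 → H, 92.2739/10 → 9 → J; chars HJ.
Square: 12.0400/2 → 6, 2.2739/1 → 2; chars 62.
Subsquare: 0.0400/0.0833333 → 0 → a, 0.2739/0.0416667 → 6 → g; chars ag.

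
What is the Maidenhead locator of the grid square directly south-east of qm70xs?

Longitude subsquare x = 23; +1 → 24, wraps to 0 = a, carry into square.
Longitude square 7; +1 → 8.
Latitude subsquare s = 18; −1 → 17 = r.

QM80ar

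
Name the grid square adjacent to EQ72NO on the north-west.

EQ72mp

Longitude subsquare n = 13; −1 → 12 = m.
Latitude subsquare o = 14; +1 → 15 = p.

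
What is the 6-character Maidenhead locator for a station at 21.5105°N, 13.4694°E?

JL61rm

Offset from 180°W / 90°S: lon 193.4694°, lat 111.5105°.
Field: 193.4694/20 → 9 → J, 111.5105/10 → 11 → L; chars JL.
Square: 13.4694/2 → 6, 1.5105/1 → 1; chars 61.
Subsquare: 1.4694/0.0833333 → 17 → r, 0.5105/0.0416667 → 12 → m; chars rm.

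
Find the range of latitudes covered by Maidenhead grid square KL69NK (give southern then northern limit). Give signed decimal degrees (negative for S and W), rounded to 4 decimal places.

Field K=10, L=11: +10·20° lon, +11·10° lat → SW at lon 20°, lat 20°.
Square 6, 9: +6·2° lon, +9·1° lat → SW at lon 32°, lat 29°.
Subsquare n=13, k=10: +13·0.0833333° lon, +10·0.0416667° lat → SW at lon 33.0833°, lat 29.4167°.
Cell spans 0.0833333° lon × 0.0416667° lat.
south 29.4167, north 29.4583.

29.4167, 29.4583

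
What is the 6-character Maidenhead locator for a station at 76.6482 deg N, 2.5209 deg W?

Add 180° to longitude and 90° to latitude: 177.4791, 166.6482.
Field: 177.4791/20 → 8 → I, 166.6482/10 → 16 → Q; chars IQ.
Square: 17.4791/2 → 8, 6.6482/1 → 6; chars 86.
Subsquare: 1.4791/0.0833333 → 17 → r, 0.6482/0.0416667 → 15 → p; chars rp.

IQ86rp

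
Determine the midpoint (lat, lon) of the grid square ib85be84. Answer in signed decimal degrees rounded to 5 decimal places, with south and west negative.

Field I=8, B=1: +8·20° lon, +1·10° lat → SW at lon -20°, lat -80°.
Square 8, 5: +8·2° lon, +5·1° lat → SW at lon -4°, lat -75°.
Subsquare b=1, e=4: +1·0.0833333° lon, +4·0.0416667° lat → SW at lon -3.91667°, lat -74.8333°.
Extended square 8, 4: +8·0.00833333° lon, +4·0.00416667° lat → SW at lon -3.85°, lat -74.8167°.
Cell spans 0.00833333° lon × 0.00416667° lat. Centre is SW corner plus half of each.
latitude -74.81458, longitude -3.84583.

-74.81458, -3.84583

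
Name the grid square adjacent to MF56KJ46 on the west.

MF56kj36

Longitude extended square 4; −1 → 3.
The latitude characters are unchanged.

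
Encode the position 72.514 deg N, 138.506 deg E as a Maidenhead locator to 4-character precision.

PQ92

Add 180° to longitude and 90° to latitude: 318.51, 162.51.
Field (20°×10°, letters A–R): lon ⌊318.51/20⌋ = 15 → P; lat ⌊162.51/10⌋ = 16 → Q.
Square (2°×1°, digits 0–9): lon ⌊18.51/2⌋ = 9; lat ⌊2.51/1⌋ = 2.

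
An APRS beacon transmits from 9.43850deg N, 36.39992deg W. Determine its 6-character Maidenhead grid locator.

Shift to the Maidenhead origin (180°W, 90°S): lon 143.6001, lat 99.4385.
Field: lon ⌊143.6001/20⌋ = 7 → H; lat ⌊99.4385/10⌋ = 9 → J.
Square: lon ⌊3.6001/2⌋ = 1; lat ⌊9.4385/1⌋ = 9.
Subsquare: lon ⌊1.6001/0.0833333⌋ = 19 → t; lat ⌊0.4385/0.0416667⌋ = 10 → k.

HJ19tk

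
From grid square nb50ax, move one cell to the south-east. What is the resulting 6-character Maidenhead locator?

Longitude subsquare a = 0; +1 → 1 = b.
Latitude subsquare x = 23; −1 → 22 = w.

NB50bw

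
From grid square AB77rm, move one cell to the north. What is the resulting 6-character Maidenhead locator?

AB77rn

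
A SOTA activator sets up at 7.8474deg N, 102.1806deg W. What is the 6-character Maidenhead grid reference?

Offset from 180°W / 90°S: lon 77.8194°, lat 97.8474°.
Field: 77.8194/20 → 3 → D, 97.8474/10 → 9 → J; chars DJ.
Square: 17.8194/2 → 8, 7.8474/1 → 7; chars 87.
Subsquare: 1.8194/0.0833333 → 21 → v, 0.8474/0.0416667 → 20 → u; chars vu.

DJ87vu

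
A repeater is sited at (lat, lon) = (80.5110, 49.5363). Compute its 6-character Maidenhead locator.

LR40sm

Shift to the Maidenhead origin (180°W, 90°S): lon 229.5363, lat 170.5110.
Field: 229.5363/20 → 11 → L, 170.5110/10 → 17 → R; chars LR.
Square: 9.5363/2 → 4, 0.5110/1 → 0; chars 40.
Subsquare: 1.5363/0.0833333 → 18 → s, 0.5110/0.0416667 → 12 → m; chars sm.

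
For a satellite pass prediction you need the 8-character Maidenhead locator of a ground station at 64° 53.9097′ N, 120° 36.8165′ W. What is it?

CP94qv65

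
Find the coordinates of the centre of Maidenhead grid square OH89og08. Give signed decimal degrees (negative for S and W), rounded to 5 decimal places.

-10.71458, 117.17083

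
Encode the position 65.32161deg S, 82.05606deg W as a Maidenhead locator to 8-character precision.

Offset from 180°W / 90°S: lon 97.94394°, lat 24.67839°.
Field: lon ⌊97.94394/20⌋ = 4 → E; lat ⌊24.67839/10⌋ = 2 → C.
Square: lon ⌊17.94394/2⌋ = 8; lat ⌊4.67839/1⌋ = 4.
Subsquare: lon ⌊1.94394/0.0833333⌋ = 23 → x; lat ⌊0.67839/0.0416667⌋ = 16 → q.
Extended square: lon ⌊0.02727/0.00833333⌋ = 3; lat ⌊0.01172/0.00416667⌋ = 2.

EC84xq32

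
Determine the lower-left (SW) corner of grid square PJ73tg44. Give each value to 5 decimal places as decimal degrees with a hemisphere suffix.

3.26667° N, 135.61667° E

Field P=15, J=9: +15·20° lon, +9·10° lat → SW at lon 120°, lat 0°.
Square 7, 3: +7·2° lon, +3·1° lat → SW at lon 134°, lat 3°.
Subsquare t=19, g=6: +19·0.0833333° lon, +6·0.0416667° lat → SW at lon 135.583°, lat 3.25°.
Extended square 4, 4: +4·0.00833333° lon, +4·0.00416667° lat → SW at lon 135.617°, lat 3.26667°.
latitude 3.26667° N, longitude 135.61667° E.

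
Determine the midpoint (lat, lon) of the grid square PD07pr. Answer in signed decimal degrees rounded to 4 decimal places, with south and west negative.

Field P=15, D=3: +15·20° lon, +3·10° lat → SW at lon 120°, lat -60°.
Square 0, 7: +0·2° lon, +7·1° lat → SW at lon 120°, lat -53°.
Subsquare p=15, r=17: +15·0.0833333° lon, +17·0.0416667° lat → SW at lon 121.25°, lat -52.2917°.
Cell spans 0.0833333° lon × 0.0416667° lat. Centre is SW corner plus half of each.
latitude -52.2708, longitude 121.2917.

-52.2708, 121.2917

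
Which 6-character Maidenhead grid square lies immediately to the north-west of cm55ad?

CM45xe

Longitude subsquare a = 0; −1 → -1, wraps to 23 = x, carry into square.
Longitude square 5; −1 → 4.
Latitude subsquare d = 3; +1 → 4 = e.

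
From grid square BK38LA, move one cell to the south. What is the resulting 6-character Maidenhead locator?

BK37lx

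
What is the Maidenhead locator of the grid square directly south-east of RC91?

AC00

Longitude square 9; +1 → 10, wraps to 0, carry into field.
Longitude field R = 17; +1 → 18, wraps to 0 = A, wrapping around the antimeridian.
Latitude square 1; −1 → 0.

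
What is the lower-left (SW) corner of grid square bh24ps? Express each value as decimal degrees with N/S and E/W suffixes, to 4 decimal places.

15.2500° S, 154.7500° W

Field B=1, H=7: +1·20° lon, +7·10° lat → SW at lon -160°, lat -20°.
Square 2, 4: +2·2° lon, +4·1° lat → SW at lon -156°, lat -16°.
Subsquare p=15, s=18: +15·0.0833333° lon, +18·0.0416667° lat → SW at lon -154.75°, lat -15.25°.
latitude 15.2500° S, longitude 154.7500° W.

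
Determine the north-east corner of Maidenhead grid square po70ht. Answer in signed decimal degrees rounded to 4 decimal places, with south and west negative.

50.8333, 134.6667

Field P=15, O=14: +15·20° lon, +14·10° lat → SW at lon 120°, lat 50°.
Square 7, 0: +7·2° lon, +0·1° lat → SW at lon 134°, lat 50°.
Subsquare h=7, t=19: +7·0.0833333° lon, +19·0.0416667° lat → SW at lon 134.583°, lat 50.7917°.
Cell spans 0.0833333° lon × 0.0416667° lat. NE corner is SW corner plus one full cell.
latitude 50.8333, longitude 134.6667.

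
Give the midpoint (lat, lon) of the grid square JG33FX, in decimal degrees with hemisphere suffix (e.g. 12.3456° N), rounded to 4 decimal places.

Field J=9, G=6: +9·20° lon, +6·10° lat → SW at lon 0°, lat -30°.
Square 3, 3: +3·2° lon, +3·1° lat → SW at lon 6°, lat -27°.
Subsquare f=5, x=23: +5·0.0833333° lon, +23·0.0416667° lat → SW at lon 6.41667°, lat -26.0417°.
Cell spans 0.0833333° lon × 0.0416667° lat. Centre is SW corner plus half of each.
latitude 26.0208° S, longitude 6.4583° E.

26.0208° S, 6.4583° E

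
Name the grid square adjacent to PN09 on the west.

ON99

Longitude square 0; −1 → -1, wraps to 9, carry into field.
Longitude field P = 15; −1 → 14 = O.
The latitude characters are unchanged.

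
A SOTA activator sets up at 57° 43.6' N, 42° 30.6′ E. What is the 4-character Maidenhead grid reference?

LO17

Shift to the Maidenhead origin (180°W, 90°S): lon 222.51, lat 147.73.
Field (20°×10°, letters A–R): lon ⌊222.51/20⌋ = 11 → L; lat ⌊147.73/10⌋ = 14 → O.
Square (2°×1°, digits 0–9): lon ⌊2.51/2⌋ = 1; lat ⌊7.73/1⌋ = 7.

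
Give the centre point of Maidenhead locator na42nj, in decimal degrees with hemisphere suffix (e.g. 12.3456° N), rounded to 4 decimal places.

Field N=13, A=0: +13·20° lon, +0·10° lat → SW at lon 80°, lat -90°.
Square 4, 2: +4·2° lon, +2·1° lat → SW at lon 88°, lat -88°.
Subsquare n=13, j=9: +13·0.0833333° lon, +9·0.0416667° lat → SW at lon 89.0833°, lat -87.625°.
Cell spans 0.0833333° lon × 0.0416667° lat. Centre is SW corner plus half of each.
latitude 87.6042° S, longitude 89.1250° E.

87.6042° S, 89.1250° E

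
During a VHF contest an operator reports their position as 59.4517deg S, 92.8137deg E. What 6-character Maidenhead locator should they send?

Add 180° to longitude and 90° to latitude: 272.8137, 30.5483.
Field (20°×10°, letters A–R): lon ⌊272.8137/20⌋ = 13 → N; lat ⌊30.5483/10⌋ = 3 → D.
Square (2°×1°, digits 0–9): lon ⌊12.8137/2⌋ = 6; lat ⌊0.5483/1⌋ = 0.
Subsquare (5′×2.5′, letters a–x): lon ⌊0.8137/0.0833333⌋ = 9 → j; lat ⌊0.5483/0.0416667⌋ = 13 → n.

ND60jn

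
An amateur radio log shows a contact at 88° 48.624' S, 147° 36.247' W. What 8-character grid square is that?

BA61ee75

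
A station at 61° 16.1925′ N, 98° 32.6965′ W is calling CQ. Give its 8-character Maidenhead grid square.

Offset from 180°W / 90°S: lon 81.45506°, lat 151.26988°.
Field (20°×10°, letters A–R): 81.45506/20 → 4 → E, 151.26988/10 → 15 → P; chars EP.
Square (2°×1°, digits 0–9): 1.45506/2 → 0, 1.26988/1 → 1; chars 01.
Subsquare (5′×2.5′, letters a–x): 1.45506/0.0833333 → 17 → r, 0.26988/0.0416667 → 6 → g; chars rg.
Extended square (30″×15″, digits 0–9): 0.03839/0.00833333 → 4, 0.01988/0.00416667 → 4; chars 44.

EP01rg44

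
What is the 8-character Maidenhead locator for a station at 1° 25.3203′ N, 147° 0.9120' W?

Shift to the Maidenhead origin (180°W, 90°S): lon 32.98480, lat 91.42200.
Field: lon ⌊32.98480/20⌋ = 1 → B; lat ⌊91.42200/10⌋ = 9 → J.
Square: lon ⌊12.98480/2⌋ = 6; lat ⌊1.42200/1⌋ = 1.
Subsquare: lon ⌊0.98480/0.0833333⌋ = 11 → l; lat ⌊0.42200/0.0416667⌋ = 10 → k.
Extended square: lon ⌊0.06813/0.00833333⌋ = 8; lat ⌊0.00534/0.00416667⌋ = 1.

BJ61lk81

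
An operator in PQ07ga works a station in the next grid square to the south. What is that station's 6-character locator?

PQ06gx

Latitude subsquare a = 0; −1 → -1, wraps to 23 = x, carry into square.
Latitude square 7; −1 → 6.
The longitude characters are unchanged.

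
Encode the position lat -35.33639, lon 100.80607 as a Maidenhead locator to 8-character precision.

OF04jp69

Shift to the Maidenhead origin (180°W, 90°S): lon 280.80607, lat 54.66361.
Field (20°×10°, letters A–R): 280.80607/20 → 14 → O, 54.66361/10 → 5 → F; chars OF.
Square (2°×1°, digits 0–9): 0.80607/2 → 0, 4.66361/1 → 4; chars 04.
Subsquare (5′×2.5′, letters a–x): 0.80607/0.0833333 → 9 → j, 0.66361/0.0416667 → 15 → p; chars jp.
Extended square (30″×15″, digits 0–9): 0.05607/0.00833333 → 6, 0.03861/0.00416667 → 9; chars 69.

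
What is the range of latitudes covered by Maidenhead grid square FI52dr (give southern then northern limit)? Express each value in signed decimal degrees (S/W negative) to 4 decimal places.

-7.2917, -7.2500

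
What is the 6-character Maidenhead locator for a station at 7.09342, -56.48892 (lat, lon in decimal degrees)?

Offset from 180°W / 90°S: lon 123.5111°, lat 97.0934°.
Field: 123.5111/20 → 6 → G, 97.0934/10 → 9 → J; chars GJ.
Square: 3.5111/2 → 1, 7.0934/1 → 7; chars 17.
Subsquare: 1.5111/0.0833333 → 18 → s, 0.0934/0.0416667 → 2 → c; chars sc.

GJ17sc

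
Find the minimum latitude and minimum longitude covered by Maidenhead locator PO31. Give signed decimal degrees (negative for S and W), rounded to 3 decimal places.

51.000, 126.000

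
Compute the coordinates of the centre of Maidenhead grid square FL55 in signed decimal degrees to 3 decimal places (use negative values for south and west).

25.500, -69.000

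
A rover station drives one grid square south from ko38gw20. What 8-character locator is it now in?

KO38gv29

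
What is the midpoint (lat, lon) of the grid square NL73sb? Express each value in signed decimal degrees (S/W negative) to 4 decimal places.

23.0625, 95.5417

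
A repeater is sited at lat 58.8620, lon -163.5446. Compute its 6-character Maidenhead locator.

Offset from 180°W / 90°S: lon 16.4554°, lat 148.8620°.
Field (20°×10°, letters A–R): lon ⌊16.4554/20⌋ = 0 → A; lat ⌊148.8620/10⌋ = 14 → O.
Square (2°×1°, digits 0–9): lon ⌊16.4554/2⌋ = 8; lat ⌊8.8620/1⌋ = 8.
Subsquare (5′×2.5′, letters a–x): lon ⌊0.4554/0.0833333⌋ = 5 → f; lat ⌊0.8620/0.0416667⌋ = 20 → u.

AO88fu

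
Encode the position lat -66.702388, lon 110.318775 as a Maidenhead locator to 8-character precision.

OC53dh81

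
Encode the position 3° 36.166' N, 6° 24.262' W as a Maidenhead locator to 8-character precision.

IJ63to14

Shift to the Maidenhead origin (180°W, 90°S): lon 173.59563, lat 93.60277.
Field: 173.59563/20 → 8 → I, 93.60277/10 → 9 → J; chars IJ.
Square: 13.59563/2 → 6, 3.60277/1 → 3; chars 63.
Subsquare: 1.59563/0.0833333 → 19 → t, 0.60277/0.0416667 → 14 → o; chars to.
Extended square: 0.01230/0.00833333 → 1, 0.01943/0.00416667 → 4; chars 14.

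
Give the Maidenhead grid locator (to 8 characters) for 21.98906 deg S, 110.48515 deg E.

OG58fa82

Shift to the Maidenhead origin (180°W, 90°S): lon 290.48515, lat 68.01094.
Field: lon ⌊290.48515/20⌋ = 14 → O; lat ⌊68.01094/10⌋ = 6 → G.
Square: lon ⌊10.48515/2⌋ = 5; lat ⌊8.01094/1⌋ = 8.
Subsquare: lon ⌊0.48515/0.0833333⌋ = 5 → f; lat ⌊0.01094/0.0416667⌋ = 0 → a.
Extended square: lon ⌊0.06848/0.00833333⌋ = 8; lat ⌊0.01094/0.00416667⌋ = 2.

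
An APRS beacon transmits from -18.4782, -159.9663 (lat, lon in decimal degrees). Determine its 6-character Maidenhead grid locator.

Add 180° to longitude and 90° to latitude: 20.0337, 71.5218.
Field (20°×10°, letters A–R): 20.0337/20 → 1 → B, 71.5218/10 → 7 → H; chars BH.
Square (2°×1°, digits 0–9): 0.0337/2 → 0, 1.5218/1 → 1; chars 01.
Subsquare (5′×2.5′, letters a–x): 0.0337/0.0833333 → 0 → a, 0.5218/0.0416667 → 12 → m; chars am.

BH01am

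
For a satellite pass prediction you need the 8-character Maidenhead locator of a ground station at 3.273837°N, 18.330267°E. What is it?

JJ93dg95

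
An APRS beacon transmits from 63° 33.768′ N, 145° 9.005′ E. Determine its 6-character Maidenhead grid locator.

Offset from 180°W / 90°S: lon 325.1501°, lat 153.5628°.
Field: lon ⌊325.1501/20⌋ = 16 → Q; lat ⌊153.5628/10⌋ = 15 → P.
Square: lon ⌊5.1501/2⌋ = 2; lat ⌊3.5628/1⌋ = 3.
Subsquare: lon ⌊1.1501/0.0833333⌋ = 13 → n; lat ⌊0.5628/0.0416667⌋ = 13 → n.

QP23nn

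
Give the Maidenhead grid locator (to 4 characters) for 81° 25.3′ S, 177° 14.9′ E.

Add 180° to longitude and 90° to latitude: 357.25, 8.58.
Field: 357.25/20 → 17 → R, 8.58/10 → 0 → A; chars RA.
Square: 17.25/2 → 8, 8.58/1 → 8; chars 88.

RA88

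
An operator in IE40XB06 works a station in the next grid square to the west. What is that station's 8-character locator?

IE40wb96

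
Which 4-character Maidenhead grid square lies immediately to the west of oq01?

Longitude square 0; −1 → -1, wraps to 9, carry into field.
Longitude field O = 14; −1 → 13 = N.
The latitude characters are unchanged.

NQ91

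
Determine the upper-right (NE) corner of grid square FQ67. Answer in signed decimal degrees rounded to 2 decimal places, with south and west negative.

78.00, -66.00

Field F=5, Q=16: +5·20° lon, +16·10° lat → SW at lon -80°, lat 70°.
Square 6, 7: +6·2° lon, +7·1° lat → SW at lon -68°, lat 77°.
Cell spans 2° lon × 1° lat. NE corner is SW corner plus one full cell.
latitude 78.00, longitude -66.00.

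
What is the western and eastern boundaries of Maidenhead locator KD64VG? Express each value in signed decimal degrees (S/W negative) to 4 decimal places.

Field K=10, D=3: +10·20° lon, +3·10° lat → SW at lon 20°, lat -60°.
Square 6, 4: +6·2° lon, +4·1° lat → SW at lon 32°, lat -56°.
Subsquare v=21, g=6: +21·0.0833333° lon, +6·0.0416667° lat → SW at lon 33.75°, lat -55.75°.
Cell spans 0.0833333° lon × 0.0416667° lat.
west 33.7500, east 33.8333.

33.7500, 33.8333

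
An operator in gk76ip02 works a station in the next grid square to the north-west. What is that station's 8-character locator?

GK76hp93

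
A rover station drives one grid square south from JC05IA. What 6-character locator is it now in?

JC04ix

Latitude subsquare a = 0; −1 → -1, wraps to 23 = x, carry into square.
Latitude square 5; −1 → 4.
The longitude characters are unchanged.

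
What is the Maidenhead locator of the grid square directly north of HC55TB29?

HC55tc20

Latitude extended square 9; +1 → 10, wraps to 0, carry into subsquare.
Latitude subsquare b = 1; +1 → 2 = c.
The longitude characters are unchanged.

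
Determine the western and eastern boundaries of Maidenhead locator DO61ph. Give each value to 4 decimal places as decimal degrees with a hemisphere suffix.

106.7500° W, 106.6667° W

Field D=3, O=14: +3·20° lon, +14·10° lat → SW at lon -120°, lat 50°.
Square 6, 1: +6·2° lon, +1·1° lat → SW at lon -108°, lat 51°.
Subsquare p=15, h=7: +15·0.0833333° lon, +7·0.0416667° lat → SW at lon -106.75°, lat 51.2917°.
Cell spans 0.0833333° lon × 0.0416667° lat.
west 106.7500° W, east 106.6667° W.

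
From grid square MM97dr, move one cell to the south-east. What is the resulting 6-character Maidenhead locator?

Longitude subsquare d = 3; +1 → 4 = e.
Latitude subsquare r = 17; −1 → 16 = q.

MM97eq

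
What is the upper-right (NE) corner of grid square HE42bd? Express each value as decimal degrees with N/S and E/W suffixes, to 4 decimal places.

Field H=7, E=4: +7·20° lon, +4·10° lat → SW at lon -40°, lat -50°.
Square 4, 2: +4·2° lon, +2·1° lat → SW at lon -32°, lat -48°.
Subsquare b=1, d=3: +1·0.0833333° lon, +3·0.0416667° lat → SW at lon -31.9167°, lat -47.875°.
Cell spans 0.0833333° lon × 0.0416667° lat. NE corner is SW corner plus one full cell.
latitude 47.8333° S, longitude 31.8333° W.

47.8333° S, 31.8333° W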